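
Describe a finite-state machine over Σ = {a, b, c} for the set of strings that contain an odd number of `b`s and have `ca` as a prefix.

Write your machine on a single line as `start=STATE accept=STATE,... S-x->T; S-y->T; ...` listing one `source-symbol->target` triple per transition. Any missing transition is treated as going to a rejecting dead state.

start=q0; accept=q4; q0-a->q1; q0-b->q1; q0-c->q2; q1-a->q1; q1-b->q1; q1-c->q1; q2-a->q3; q2-b->q1; q2-c->q1; q3-a->q3; q3-b->q4; q3-c->q3; q4-a->q4; q4-b->q3; q4-c->q4

Build one automaton per condition and run them in lockstep. One (2 states) tracks the count of `b`s modulo 2; the other (4 states) tracks whether the input so far still matches the prefix `ca`. Each combined state is a pair, one component from each; accept when both components accept. After merging equivalent states the machine shrinks.
        a   b   c  
>  q0   q1  q1  q2 
   q1   q1  q1  q1 
   q2   q3  q1  q1 
   q3   q3  q4  q3 
 * q4   q4  q3  q4 
(> = start, * = accepting)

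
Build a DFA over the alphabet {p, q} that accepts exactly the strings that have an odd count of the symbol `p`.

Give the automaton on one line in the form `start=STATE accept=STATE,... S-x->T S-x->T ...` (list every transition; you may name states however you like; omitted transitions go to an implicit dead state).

start=A accept=B A-p->B A-q->A B-p->A B-q->B

Keep the running count of `p`s modulo 2: each `p` advances along the cycle A → B → A while other symbols loop. Accept at B.
A 2-state machine:
       p  q 
>  A   B  A 
 * B   A  B 
(> = start, * = accepting)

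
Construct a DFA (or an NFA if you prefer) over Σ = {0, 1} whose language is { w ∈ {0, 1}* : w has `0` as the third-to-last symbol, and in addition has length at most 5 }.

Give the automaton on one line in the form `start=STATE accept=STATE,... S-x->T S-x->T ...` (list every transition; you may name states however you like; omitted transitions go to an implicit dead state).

Run two small machines in parallel and take their product. The first has 15 states tracking the last 3 symbols read; the second has 7 states tracking the input length, saturating at 6. A product state is a pair (one from each), accepting exactly when both do. Minimizing collapses redundant product states.
       0  1 
>  A   B  C 
   B   D  E 
   C   F  G 
   D   H  I 
   E   J  K 
   F   L  M 
   G   N  O 
 * H   I  I 
 * I   K  K 
 * J   M  M 
 * K   O  O 
   L   I  I 
   M   K  K 
   N   M  M 
   O   O  O 
(> = start, * = accepting)

start=A accept=H,I,J,K A-0->B A-1->C B-0->D B-1->E C-0->F C-1->G D-0->H D-1->I E-0->J E-1->K F-0->L F-1->M G-0->N G-1->O H-0->I H-1->I I-0->K I-1->K J-0->M J-1->M K-0->O K-1->O L-0->I L-1->I M-0->K M-1->K N-0->M N-1->M O-0->O O-1->O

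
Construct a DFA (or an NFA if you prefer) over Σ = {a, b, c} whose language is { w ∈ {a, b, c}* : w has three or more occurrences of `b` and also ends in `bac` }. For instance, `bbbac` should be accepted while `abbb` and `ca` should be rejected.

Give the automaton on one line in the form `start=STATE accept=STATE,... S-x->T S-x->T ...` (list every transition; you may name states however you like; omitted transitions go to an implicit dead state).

start=s0 accept=s5 s0-a->s0 s0-b->s1 s0-c->s0 s1-a->s1 s1-b->s2 s1-c->s1 s2-a->s2 s2-b->s3 s2-c->s2 s3-a->s4 s3-b->s3 s3-c->s2 s4-a->s2 s4-b->s3 s4-c->s5 s5-a->s2 s5-b->s3 s5-c->s2

Handle the two conditions separately and then intersect. One (5 states) tracks the count of `b`s, saturating at 4; the other (4 states) tracks how much of the suffix `bac` has currently been matched. Each combined state is a pair, one component from each; accept when both components accept. Equivalent product states are then merged.
With 6 states:
        a   b   c  
>  s0   s0  s1  s0 
   s1   s1  s2  s1 
   s2   s2  s3  s2 
   s3   s4  s3  s2 
   s4   s2  s3  s5 
 * s5   s2  s3  s2 
(> = start, * = accepting)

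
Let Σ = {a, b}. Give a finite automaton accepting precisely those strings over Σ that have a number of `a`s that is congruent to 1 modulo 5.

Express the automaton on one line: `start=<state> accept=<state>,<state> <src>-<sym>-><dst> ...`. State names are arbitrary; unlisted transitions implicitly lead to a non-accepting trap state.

Keep the running count of `a`s modulo 5: each `a` advances along the cycle S0 → S1 → S2 → S3 → S4 → S0 while other symbols loop. Accept at S1.
        a   b  
>  S0   S1  S0 
 * S1   S2  S1 
   S2   S3  S2 
   S3   S4  S3 
   S4   S0  S4 
(> = start, * = accepting)

start=S0 accept=S1 S0-a->S1 S0-b->S0 S1-a->S2 S1-b->S1 S2-a->S3 S2-b->S2 S3-a->S4 S3-b->S3 S4-a->S0 S4-b->S4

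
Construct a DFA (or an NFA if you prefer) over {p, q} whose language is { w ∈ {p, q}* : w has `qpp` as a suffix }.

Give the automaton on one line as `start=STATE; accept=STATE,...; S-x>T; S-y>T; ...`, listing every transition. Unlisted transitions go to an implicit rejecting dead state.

start=A; accept=D; A-p>A; A-q>B; B-p>C; B-q>B; C-p>D; C-q>B; D-p>A; D-q>B

Remember how much of `qpp` the current input suffix matches. State A means no match yet; B means the last symbol is `q`; C means the last 2 symbols are `qp`; D means the last 3 symbols are `qpp`. Only D accepts. On a mismatch, fall back to the longest proper suffix that is still a prefix of `qpp`.
With 4 states:
       p  q 
>  A   A  B 
   B   C  B 
   C   D  B 
 * D   A  B 
(> = start, * = accepting)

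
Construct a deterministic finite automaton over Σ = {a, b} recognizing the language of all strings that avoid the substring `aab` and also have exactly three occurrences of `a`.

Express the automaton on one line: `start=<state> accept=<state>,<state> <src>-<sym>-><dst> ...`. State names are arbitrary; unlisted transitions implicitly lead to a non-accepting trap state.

Run two small machines in parallel and take their product. One (4 states) tracks partial matches of the forbidden pattern `aab`; the other (5 states) tracks the count of `a`s, saturating at 4. Each combined state is a pair, one component from each; accept when both components accept.
          a    b  
>  S0     S1   S0 
   S1     S2   S3 
   S2     S4   S5 
   S3     S6   S3 
 * S4     S7   S8 
   S5     S8   S5 
   S6     S4   S9 
   S7     S7  S10 
   S8    S10   S8 
   S9    S11   S9 
   S10   S10  S10 
 * S11    S7  S12 
 * S12   S13  S12 
   S13    S7  S14 
   S14   S13  S14 
(> = start, * = accepting)

start=S0 accept=S4,S11,S12 S0-a->S1 S0-b->S0 S1-a->S2 S1-b->S3 S2-a->S4 S2-b->S5 S3-a->S6 S3-b->S3 S4-a->S7 S4-b->S8 S5-a->S8 S5-b->S5 S6-a->S4 S6-b->S9 S7-a->S7 S7-b->S10 S8-a->S10 S8-b->S8 S9-a->S11 S9-b->S9 S10-a->S10 S10-b->S10 S11-a->S7 S11-b->S12 S12-a->S13 S12-b->S12 S13-a->S7 S13-b->S14 S14-a->S13 S14-b->S14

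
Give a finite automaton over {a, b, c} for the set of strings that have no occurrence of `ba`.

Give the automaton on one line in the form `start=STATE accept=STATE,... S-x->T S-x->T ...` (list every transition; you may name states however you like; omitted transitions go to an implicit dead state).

Track partial matches of the forbidden pattern `ba`. State S2 is a dead state reached once `ba` has occurred; every other state accepts. S0 means no part of `ba` is currently matched.
With 3 states:
        a   b   c  
>* S0   S0  S1  S0 
 * S1   S2  S1  S0 
   S2   S2  S2  S2 
(> = start, * = accepting)

start=S0 accept=S0,S1 S0-a->S0 S0-b->S1 S0-c->S0 S1-a->S2 S1-b->S1 S1-c->S0 S2-a->S2 S2-b->S2 S2-c->S2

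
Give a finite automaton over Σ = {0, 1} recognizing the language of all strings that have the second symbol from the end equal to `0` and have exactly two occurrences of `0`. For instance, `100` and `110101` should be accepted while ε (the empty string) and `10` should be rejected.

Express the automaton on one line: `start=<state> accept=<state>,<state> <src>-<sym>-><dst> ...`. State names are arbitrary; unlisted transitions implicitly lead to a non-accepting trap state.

Run two small machines in parallel and take their product. One (7 states) tracks the last 2 symbols read; the other (4 states) tracks the count of `0`s, saturating at 3. Each combined state is a pair, one component from each; accept when both components accept.
A 15-state machine:
          0    1  
>  S0     S1   S2 
   S1     S3   S4 
   S2     S5   S6 
 * S3     S7   S8 
   S4     S9  S10 
   S5     S3   S4 
   S6     S5   S6 
   S7     S7  S11 
 * S8    S12  S13 
   S9     S7   S8 
   S10    S9  S10 
   S11   S12  S14 
   S12    S7  S11 
   S13   S12  S13 
   S14   S12  S14 
(> = start, * = accepting)

start=S0 accept=S3,S8 S0-0->S1 S0-1->S2 S1-0->S3 S1-1->S4 S2-0->S5 S2-1->S6 S3-0->S7 S3-1->S8 S4-0->S9 S4-1->S10 S5-0->S3 S5-1->S4 S6-0->S5 S6-1->S6 S7-0->S7 S7-1->S11 S8-0->S12 S8-1->S13 S9-0->S7 S9-1->S8 S10-0->S9 S10-1->S10 S11-0->S12 S11-1->S14 S12-0->S7 S12-1->S11 S13-0->S12 S13-1->S13 S14-0->S12 S14-1->S14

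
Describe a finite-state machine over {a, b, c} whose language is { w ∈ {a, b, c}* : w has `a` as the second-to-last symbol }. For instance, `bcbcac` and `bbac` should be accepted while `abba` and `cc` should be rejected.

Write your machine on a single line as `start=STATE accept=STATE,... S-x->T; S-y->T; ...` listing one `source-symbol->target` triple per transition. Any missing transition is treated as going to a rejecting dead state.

Because acceptance depends on a position counted from the end, the machine has to buffer the most recent 2 symbols. Make each state the string of the last up-to-2 symbols read; on input `x` shift the window left and append `x`. Accept when the buffered window has length 2 and begins with `a`.
A 13-state machine:
          a    b    c  
>  q0     q1   q2   q3 
   q1     q4   q5   q6 
   q2     q7   q8   q9 
   q3    q10  q11  q12 
 * q4     q4   q5   q6 
 * q5     q7   q8   q9 
 * q6    q10  q11  q12 
   q7     q4   q5   q6 
   q8     q7   q8   q9 
   q9    q10  q11  q12 
   q10    q4   q5   q6 
   q11    q7   q8   q9 
   q12   q10  q11  q12 
(> = start, * = accepting)

start=q0; accept=q4,q5,q6; q0-a->q1; q0-b->q2; q0-c->q3; q1-a->q4; q1-b->q5; q1-c->q6; q2-a->q7; q2-b->q8; q2-c->q9; q3-a->q10; q3-b->q11; q3-c->q12; q4-a->q4; q4-b->q5; q4-c->q6; q5-a->q7; q5-b->q8; q5-c->q9; q6-a->q10; q6-b->q11; q6-c->q12; q7-a->q4; q7-b->q5; q7-c->q6; q8-a->q7; q8-b->q8; q8-c->q9; q9-a->q10; q9-b->q11; q9-c->q12; q10-a->q4; q10-b->q5; q10-c->q6; q11-a->q7; q11-b->q8; q11-c->q9; q12-a->q10; q12-b->q11; q12-c->q12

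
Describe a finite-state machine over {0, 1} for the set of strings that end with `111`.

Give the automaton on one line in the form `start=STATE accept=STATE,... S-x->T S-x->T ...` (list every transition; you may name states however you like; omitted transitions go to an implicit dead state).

start=q0 accept=q3 q0-0->q0 q0-1->q1 q1-0->q0 q1-1->q2 q2-0->q0 q2-1->q3 q3-0->q0 q3-1->q3

Let each state record the length of the longest suffix of the input read so far that is also a prefix of `111`. q1 means the last symbol is `1`; q2 means the last 2 symbols are `11`; q3 means the last 3 symbols are `111`. Accept only at q3, where the string currently ends in `111`.
With 4 states:
        0   1  
>  q0   q0  q1 
   q1   q0  q2 
   q2   q0  q3 
 * q3   q0  q3 
(> = start, * = accepting)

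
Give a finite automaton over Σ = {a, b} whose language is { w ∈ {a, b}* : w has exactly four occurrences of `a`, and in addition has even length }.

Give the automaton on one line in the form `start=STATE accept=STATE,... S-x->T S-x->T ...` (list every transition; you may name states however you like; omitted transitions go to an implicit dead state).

Run two small machines in parallel and take their product. The first has 6 states tracking the count of `a`s, saturating at 5; the second has 2 states tracking the input length modulo 2. A product state is a pair (one from each), accepting exactly when both do.
With 12 states:
          a    b  
>  q0     q1   q2 
   q1     q3   q4 
   q2     q4   q0 
   q3     q5   q6 
   q4     q6   q1 
   q5     q7   q8 
   q6     q8   q3 
 * q7     q9  q10 
   q8    q10   q5 
   q9    q11  q11 
   q10   q11   q7 
   q11    q9   q9 
(> = start, * = accepting)

start=q0 accept=q7 q0-a->q1 q0-b->q2 q1-a->q3 q1-b->q4 q2-a->q4 q2-b->q0 q3-a->q5 q3-b->q6 q4-a->q6 q4-b->q1 q5-a->q7 q5-b->q8 q6-a->q8 q6-b->q3 q7-a->q9 q7-b->q10 q8-a->q10 q8-b->q5 q9-a->q11 q9-b->q11 q10-a->q11 q10-b->q7 q11-a->q9 q11-b->q9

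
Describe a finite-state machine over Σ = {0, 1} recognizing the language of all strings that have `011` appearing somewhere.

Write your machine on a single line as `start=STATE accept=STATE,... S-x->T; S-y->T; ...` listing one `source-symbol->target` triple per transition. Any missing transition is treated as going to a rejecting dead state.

Track how much of `011` has been matched so far: state A is no progress, D is the absorbing accept state reached once `011` has occurred. Intermediate states record partial matches; on a mismatch, fall back to the longest reusable overlap.
       0  1 
>  A   B  A 
   B   B  C 
   C   B  D 
 * D   D  D 
(> = start, * = accepting)

start=A; accept=D; A-0->B; A-1->A; B-0->B; B-1->C; C-0->B; C-1->D; D-0->D; D-1->D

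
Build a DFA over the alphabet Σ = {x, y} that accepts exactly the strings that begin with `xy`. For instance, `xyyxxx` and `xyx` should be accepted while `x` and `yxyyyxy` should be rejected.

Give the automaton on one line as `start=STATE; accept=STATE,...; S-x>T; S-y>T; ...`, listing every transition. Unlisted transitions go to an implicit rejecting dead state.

start=q0; accept=q2; q0-x>q1; q0-y>q3; q1-x>q3; q1-y>q2; q2-x>q2; q2-y>q2; q3-x>q3; q3-y>q3

Check the first 2 symbols one by one: q0 through q1 record how many have matched `xy` so far; any wrong symbol goes to the dead state q3. After all 2 match we enter the accepting sink q2.
4 states suffice.
        x   y  
>  q0   q1  q3 
   q1   q3  q2 
 * q2   q2  q2 
   q3   q3  q3 
(> = start, * = accepting)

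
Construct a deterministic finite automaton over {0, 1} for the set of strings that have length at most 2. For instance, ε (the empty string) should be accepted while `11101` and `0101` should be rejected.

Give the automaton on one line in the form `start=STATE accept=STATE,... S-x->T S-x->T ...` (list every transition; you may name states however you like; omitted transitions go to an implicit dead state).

Count input length up to 3: every symbol moves from q0 toward q3, which means 'more than 2' and absorbs. Accept from {q0, q1, q2}.
4 states suffice.
        0   1  
>* q0   q1  q1 
 * q1   q2  q2 
 * q2   q3  q3 
   q3   q3  q3 
(> = start, * = accepting)

start=q0 accept=q0,q1,q2 q0-0->q1 q0-1->q1 q1-0->q2 q1-1->q2 q2-0->q3 q2-1->q3 q3-0->q3 q3-1->q3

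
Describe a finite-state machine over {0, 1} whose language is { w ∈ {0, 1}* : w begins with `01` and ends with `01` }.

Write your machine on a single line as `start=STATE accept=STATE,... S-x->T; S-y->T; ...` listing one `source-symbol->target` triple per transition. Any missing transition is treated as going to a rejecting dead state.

Run two small machines in parallel and take their product. One (4 states) tracks whether the input so far still matches the prefix `01`; the other (3 states) tracks how much of the suffix `01` has currently been matched. Each combined state is a pair, one component from each; accept when both components accept.
8 states suffice.
        0   1  
>  s0   s1  s2 
   s1   s3  s4 
   s2   s3  s2 
   s3   s3  s5 
 * s4   s6  s7 
   s5   s3  s2 
   s6   s6  s4 
   s7   s6  s7 
(> = start, * = accepting)

start=s0; accept=s4; s0-0->s1; s0-1->s2; s1-0->s3; s1-1->s4; s2-0->s3; s2-1->s2; s3-0->s3; s3-1->s5; s4-0->s6; s4-1->s7; s5-0->s3; s5-1->s2; s6-0->s6; s6-1->s4; s7-0->s6; s7-1->s7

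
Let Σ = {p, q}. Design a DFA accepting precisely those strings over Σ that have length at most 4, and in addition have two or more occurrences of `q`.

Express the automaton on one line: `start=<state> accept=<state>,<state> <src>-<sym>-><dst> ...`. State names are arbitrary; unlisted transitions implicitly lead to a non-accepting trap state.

start=A accept=F,I,J A-p->B A-q->C B-p->D B-q->E C-p->E C-q->F D-p->G D-q->H E-p->H E-q->I F-p->I F-q->I G-p->G G-q->G H-p->G H-q->J I-p->J I-q->J J-p->G J-q->G

Handle the two conditions separately and then intersect. One (6 states) tracks the input length, saturating at 5; the other (4 states) tracks the count of `q`s, saturating at 3. Each combined state is a pair, one component from each; accept when both components accept. Minimizing collapses redundant product states.
With 10 states:
       p  q 
>  A   B  C 
   B   D  E 
   C   E  F 
   D   G  H 
   E   H  I 
 * F   I  I 
   G   G  G 
   H   G  J 
 * I   J  J 
 * J   G  G 
(> = start, * = accepting)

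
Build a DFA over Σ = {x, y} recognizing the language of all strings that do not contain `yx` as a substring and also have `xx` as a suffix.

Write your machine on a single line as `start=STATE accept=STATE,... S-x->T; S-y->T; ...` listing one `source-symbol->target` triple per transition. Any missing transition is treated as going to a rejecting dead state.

Run two small machines in parallel and take their product. One (3 states) tracks partial matches of the forbidden pattern `yx`; the other (3 states) tracks how much of the suffix `xx` has currently been matched. Each combined state is a pair, one component from each; accept when both components accept.
        x   y  
>  q0   q1  q2 
   q1   q3  q2 
   q2   q4  q2 
 * q3   q3  q2 
   q4   q5  q6 
   q5   q5  q6 
   q6   q4  q6 
(> = start, * = accepting)

start=q0; accept=q3; q0-x->q1; q0-y->q2; q1-x->q3; q1-y->q2; q2-x->q4; q2-y->q2; q3-x->q3; q3-y->q2; q4-x->q5; q4-y->q6; q5-x->q5; q5-y->q6; q6-x->q4; q6-y->q6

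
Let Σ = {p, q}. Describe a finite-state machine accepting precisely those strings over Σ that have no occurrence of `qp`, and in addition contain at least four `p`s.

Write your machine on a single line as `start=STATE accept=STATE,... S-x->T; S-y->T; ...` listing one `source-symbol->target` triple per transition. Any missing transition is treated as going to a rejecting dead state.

start=S0; accept=S5,S6; S0-p->S1; S0-q->S2; S1-p->S3; S1-q->S2; S2-p->S2; S2-q->S2; S3-p->S4; S3-q->S2; S4-p->S5; S4-q->S2; S5-p->S5; S5-q->S6; S6-p->S2; S6-q->S6

Build one automaton per condition and run them in lockstep. One (3 states) tracks partial matches of the forbidden pattern `qp`; the other (6 states) tracks the count of `p`s, saturating at 5. Each combined state is a pair, one component from each; accept when both components accept. Minimizing collapses redundant product states.
A 7-state machine:
        p   q  
>  S0   S1  S2 
   S1   S3  S2 
   S2   S2  S2 
   S3   S4  S2 
   S4   S5  S2 
 * S5   S5  S6 
 * S6   S2  S6 
(> = start, * = accepting)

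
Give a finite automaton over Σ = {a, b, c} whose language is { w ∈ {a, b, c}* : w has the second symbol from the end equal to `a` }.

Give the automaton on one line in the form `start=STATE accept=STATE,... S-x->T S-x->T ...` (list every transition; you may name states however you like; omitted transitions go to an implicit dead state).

start=q0 accept=q4,q5,q6 q0-a->q1 q0-b->q2 q0-c->q3 q1-a->q4 q1-b->q5 q1-c->q6 q2-a->q7 q2-b->q8 q2-c->q9 q3-a->q10 q3-b->q11 q3-c->q12 q4-a->q4 q4-b->q5 q4-c->q6 q5-a->q7 q5-b->q8 q5-c->q9 q6-a->q10 q6-b->q11 q6-c->q12 q7-a->q4 q7-b->q5 q7-c->q6 q8-a->q7 q8-b->q8 q8-c->q9 q9-a->q10 q9-b->q11 q9-c->q12 q10-a->q4 q10-b->q5 q10-c->q6 q11-a->q7 q11-b->q8 q11-c->q9 q12-a->q10 q12-b->q11 q12-c->q12

A DFA must remember the last 2 symbols (since which symbol is second-to-last isn't known until the input ends). Use one state per possible window of the last ≤2 symbols; accept from those whose window starts with `a`.
          a    b    c  
>  q0     q1   q2   q3 
   q1     q4   q5   q6 
   q2     q7   q8   q9 
   q3    q10  q11  q12 
 * q4     q4   q5   q6 
 * q5     q7   q8   q9 
 * q6    q10  q11  q12 
   q7     q4   q5   q6 
   q8     q7   q8   q9 
   q9    q10  q11  q12 
   q10    q4   q5   q6 
   q11    q7   q8   q9 
   q12   q10  q11  q12 
(> = start, * = accepting)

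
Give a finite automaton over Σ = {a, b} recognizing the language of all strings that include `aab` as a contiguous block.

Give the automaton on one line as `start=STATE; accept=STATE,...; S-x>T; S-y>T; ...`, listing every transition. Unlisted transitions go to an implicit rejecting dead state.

start=q0; accept=q3; q0-a>q1; q0-b>q0; q1-a>q2; q1-b>q0; q2-a>q2; q2-b>q3; q3-a>q3; q3-b>q3

Track how much of `aab` has been matched so far: state q0 is no progress, q3 is the absorbing accept state reached once `aab` has occurred. Intermediate states record partial matches; on a mismatch, fall back to the longest reusable overlap.
A 4-state machine:
        a   b  
>  q0   q1  q0 
   q1   q2  q0 
   q2   q2  q3 
 * q3   q3  q3 
(> = start, * = accepting)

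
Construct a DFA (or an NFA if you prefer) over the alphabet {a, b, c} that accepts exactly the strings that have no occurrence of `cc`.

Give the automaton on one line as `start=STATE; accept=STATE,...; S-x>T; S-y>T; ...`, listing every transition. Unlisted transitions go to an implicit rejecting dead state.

start=s0; accept=s0,s1; s0-a>s0; s0-b>s0; s0-c>s1; s1-a>s0; s1-b>s0; s1-c>s2; s2-a>s2; s2-b>s2; s2-c>s2

This is the complement of 'contains `cc`'. Use the same substring-matching states — s0 through s2 holding how much of `cc` has just been matched — but flip the accepting set: everything except the trap s2 accepts.
A 3-state machine:
        a   b   c  
>* s0   s0  s0  s1 
 * s1   s0  s0  s2 
   s2   s2  s2  s2 
(> = start, * = accepting)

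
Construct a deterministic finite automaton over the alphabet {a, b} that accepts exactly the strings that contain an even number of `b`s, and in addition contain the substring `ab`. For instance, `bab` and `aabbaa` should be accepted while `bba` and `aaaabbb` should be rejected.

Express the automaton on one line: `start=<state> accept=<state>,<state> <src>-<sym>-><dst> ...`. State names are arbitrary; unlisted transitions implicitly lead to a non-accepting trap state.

start=q0 accept=q4 q0-a->q1 q0-b->q2 q1-a->q1 q1-b->q3 q2-a->q3 q2-b->q0 q3-a->q3 q3-b->q4 q4-a->q4 q4-b->q3

Run two small machines in parallel and take their product. One (2 states) tracks the count of `b`s modulo 2; the other (3 states) tracks whether and how much of `ab` has been seen. Each combined state is a pair, one component from each; accept when both components accept. Equivalent product states are then merged.
        a   b  
>  q0   q1  q2 
   q1   q1  q3 
   q2   q3  q0 
   q3   q3  q4 
 * q4   q4  q3 
(> = start, * = accepting)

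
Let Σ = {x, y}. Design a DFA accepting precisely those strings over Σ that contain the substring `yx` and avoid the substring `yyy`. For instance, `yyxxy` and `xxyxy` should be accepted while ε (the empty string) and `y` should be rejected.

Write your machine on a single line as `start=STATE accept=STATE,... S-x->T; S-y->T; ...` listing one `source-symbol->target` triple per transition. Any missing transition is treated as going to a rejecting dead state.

start=S0; accept=S2,S4,S6; S0-x->S0; S0-y->S1; S1-x->S2; S1-y->S3; S2-x->S2; S2-y->S4; S3-x->S2; S3-y->S5; S4-x->S2; S4-y->S6; S5-x->S5; S5-y->S5; S6-x->S2; S6-y->S5

Build one automaton per condition and run them in lockstep. One (3 states) tracks whether and how much of `yx` has been seen; the other (4 states) tracks partial matches of the forbidden pattern `yyy`. Each combined state is a pair, one component from each; accept when both components accept. After merging equivalent states the machine shrinks.
7 states suffice.
        x   y  
>  S0   S0  S1 
   S1   S2  S3 
 * S2   S2  S4 
   S3   S2  S5 
 * S4   S2  S6 
   S5   S5  S5 
 * S6   S2  S5 
(> = start, * = accepting)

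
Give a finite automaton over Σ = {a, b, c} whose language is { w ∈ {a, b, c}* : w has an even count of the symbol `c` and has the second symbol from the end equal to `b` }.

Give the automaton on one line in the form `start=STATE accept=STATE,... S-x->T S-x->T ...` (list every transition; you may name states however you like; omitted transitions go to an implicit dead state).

start=S0 accept=S7,S8,S18 S0-a->S1 S0-b->S2 S0-c->S3 S1-a->S4 S1-b->S5 S1-c->S6 S2-a->S7 S2-b->S8 S2-c->S9 S3-a->S10 S3-b->S11 S3-c->S12 S4-a->S4 S4-b->S5 S4-c->S6 S5-a->S7 S5-b->S8 S5-c->S9 S6-a->S10 S6-b->S11 S6-c->S12 S7-a->S4 S7-b->S5 S7-c->S6 S8-a->S7 S8-b->S8 S8-c->S9 S9-a->S10 S9-b->S11 S9-c->S12 S10-a->S13 S10-b->S14 S10-c->S15 S11-a->S16 S11-b->S17 S11-c->S18 S12-a->S19 S12-b->S20 S12-c->S21 S13-a->S13 S13-b->S14 S13-c->S15 S14-a->S16 S14-b->S17 S14-c->S18 S15-a->S19 S15-b->S20 S15-c->S21 S16-a->S13 S16-b->S14 S16-c->S15 S17-a->S16 S17-b->S17 S17-c->S18 S18-a->S19 S18-b->S20 S18-c->S21 S19-a->S4 S19-b->S5 S19-c->S6 S20-a->S7 S20-b->S8 S20-c->S9 S21-a->S10 S21-b->S11 S21-c->S12

Handle the two conditions separately and then intersect. The first has 2 states tracking the count of `c`s modulo 2; the second has 13 states tracking the last 2 symbols read. A product state is a pair (one from each), accepting exactly when both do.
With 22 states:
          a    b    c  
>  S0     S1   S2   S3 
   S1     S4   S5   S6 
   S2     S7   S8   S9 
   S3    S10  S11  S12 
   S4     S4   S5   S6 
   S5     S7   S8   S9 
   S6    S10  S11  S12 
 * S7     S4   S5   S6 
 * S8     S7   S8   S9 
   S9    S10  S11  S12 
   S10   S13  S14  S15 
   S11   S16  S17  S18 
   S12   S19  S20  S21 
   S13   S13  S14  S15 
   S14   S16  S17  S18 
   S15   S19  S20  S21 
   S16   S13  S14  S15 
   S17   S16  S17  S18 
 * S18   S19  S20  S21 
   S19    S4   S5   S6 
   S20    S7   S8   S9 
   S21   S10  S11  S12 
(> = start, * = accepting)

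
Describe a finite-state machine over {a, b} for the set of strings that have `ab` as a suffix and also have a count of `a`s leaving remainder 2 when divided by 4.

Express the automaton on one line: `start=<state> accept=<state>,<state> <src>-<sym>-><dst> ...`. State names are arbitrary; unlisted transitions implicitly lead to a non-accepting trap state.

Run two small machines in parallel and take their product. One (3 states) tracks how much of the suffix `ab` has currently been matched; the other (4 states) tracks the count of `a`s modulo 4. Each combined state is a pair, one component from each; accept when both components accept. After merging equivalent states the machine shrinks.
A 6-state machine:
        a   b  
>  q0   q1  q0 
   q1   q2  q1 
   q2   q3  q4 
   q3   q0  q3 
 * q4   q3  q5 
   q5   q3  q5 
(> = start, * = accepting)

start=q0 accept=q4 q0-a->q1 q0-b->q0 q1-a->q2 q1-b->q1 q2-a->q3 q2-b->q4 q3-a->q0 q3-b->q3 q4-a->q3 q4-b->q5 q5-a->q3 q5-b->q5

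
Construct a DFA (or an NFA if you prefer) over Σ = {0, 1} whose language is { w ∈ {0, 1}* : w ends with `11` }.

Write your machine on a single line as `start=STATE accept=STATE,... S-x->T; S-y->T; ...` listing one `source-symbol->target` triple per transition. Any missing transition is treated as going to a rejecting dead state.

Let each state record the length of the longest suffix of the input read so far that is also a prefix of `11`. q1 means the last symbol is `1`; q2 means the last 2 symbols are `11`. Accept only at q2, where the string currently ends in `11`.
3 states suffice.
        0   1  
>  q0   q0  q1 
   q1   q0  q2 
 * q2   q0  q2 
(> = start, * = accepting)

start=q0; accept=q2; q0-0->q0; q0-1->q1; q1-0->q0; q1-1->q2; q2-0->q0; q2-1->q2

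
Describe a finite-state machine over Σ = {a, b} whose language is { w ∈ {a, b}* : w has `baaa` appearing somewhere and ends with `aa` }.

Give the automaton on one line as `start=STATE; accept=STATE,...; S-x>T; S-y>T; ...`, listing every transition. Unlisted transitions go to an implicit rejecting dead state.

start=s0; accept=s6; s0-a>s1; s0-b>s2; s1-a>s3; s1-b>s2; s2-a>s4; s2-b>s2; s3-a>s3; s3-b>s2; s4-a>s5; s4-b>s2; s5-a>s6; s5-b>s2; s6-a>s6; s6-b>s7; s7-a>s8; s7-b>s7; s8-a>s6; s8-b>s7

Run two small machines in parallel and take their product. One (5 states) tracks whether and how much of `baaa` has been seen; the other (3 states) tracks how much of the suffix `aa` has currently been matched. Each combined state is a pair, one component from each; accept when both components accept.
With 9 states:
        a   b  
>  s0   s1  s2 
   s1   s3  s2 
   s2   s4  s2 
   s3   s3  s2 
   s4   s5  s2 
   s5   s6  s2 
 * s6   s6  s7 
   s7   s8  s7 
   s8   s6  s7 
(> = start, * = accepting)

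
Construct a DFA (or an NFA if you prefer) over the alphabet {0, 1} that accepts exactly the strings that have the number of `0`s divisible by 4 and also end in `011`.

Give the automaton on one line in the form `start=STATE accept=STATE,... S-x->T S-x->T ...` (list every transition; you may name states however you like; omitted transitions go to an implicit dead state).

Handle the two conditions separately and then intersect. One (4 states) tracks the count of `0`s modulo 4; the other (4 states) tracks how much of the suffix `011` has currently been matched. Each combined state is a pair, one component from each; accept when both components accept. Equivalent product states are then merged.
        0   1  
>  s0   s1  s0 
   s1   s2  s1 
   s2   s3  s2 
   s3   s4  s3 
   s4   s1  s5 
   s5   s1  s6 
 * s6   s1  s0 
(> = start, * = accepting)

start=s0 accept=s6 s0-0->s1 s0-1->s0 s1-0->s2 s1-1->s1 s2-0->s3 s2-1->s2 s3-0->s4 s3-1->s3 s4-0->s1 s4-1->s5 s5-0->s1 s5-1->s6 s6-0->s1 s6-1->s0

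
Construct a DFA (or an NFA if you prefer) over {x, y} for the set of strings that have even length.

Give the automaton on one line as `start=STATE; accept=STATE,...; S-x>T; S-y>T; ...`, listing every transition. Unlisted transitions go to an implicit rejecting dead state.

Only the length mod 2 matters, so use a 2-cycle: from any state, every input symbol moves to the next state, wrapping s1 back to s0. Mark s0 accepting.
2 states suffice.
        x   y  
>* s0   s1  s1 
   s1   s0  s0 
(> = start, * = accepting)

start=s0; accept=s0; s0-x>s1; s0-y>s1; s1-x>s0; s1-y>s0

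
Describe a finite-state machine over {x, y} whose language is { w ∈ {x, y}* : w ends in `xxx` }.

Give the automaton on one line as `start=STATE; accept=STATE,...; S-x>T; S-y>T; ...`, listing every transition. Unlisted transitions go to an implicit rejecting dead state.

Let each state record the length of the longest suffix of the input read so far that is also a prefix of `xxx`. q1 means the last symbol is `x`; q2 means the last 2 symbols are `xx`; q3 means the last 3 symbols are `xxx`. Accept only at q3, where the string currently ends in `xxx`.
4 states suffice.
        x   y  
>  q0   q1  q0 
   q1   q2  q0 
   q2   q3  q0 
 * q3   q3  q0 
(> = start, * = accepting)

start=q0; accept=q3; q0-x>q1; q0-y>q0; q1-x>q2; q1-y>q0; q2-x>q3; q2-y>q0; q3-x>q3; q3-y>q0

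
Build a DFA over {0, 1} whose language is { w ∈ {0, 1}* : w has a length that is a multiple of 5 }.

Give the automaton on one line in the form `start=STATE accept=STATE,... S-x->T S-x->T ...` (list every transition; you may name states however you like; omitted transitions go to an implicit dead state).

Count input length modulo 5: every symbol advances one step around the cycle A → B → C → D → E → A. Accept at A.
5 states suffice.
       0  1 
>* A   B  B 
   B   C  C 
   C   D  D 
   D   E  E 
   E   A  A 
(> = start, * = accepting)

start=A accept=A A-0->B A-1->B B-0->C B-1->C C-0->D C-1->D D-0->E D-1->E E-0->A E-1->A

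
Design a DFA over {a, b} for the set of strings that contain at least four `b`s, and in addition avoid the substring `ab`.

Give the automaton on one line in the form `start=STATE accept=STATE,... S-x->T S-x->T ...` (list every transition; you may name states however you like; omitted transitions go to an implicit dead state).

start=S0 accept=S11,S13,S14,S16 S0-a->S1 S0-b->S2 S1-a->S1 S1-b->S3 S2-a->S4 S2-b->S5 S3-a->S3 S3-b->S6 S4-a->S4 S4-b->S6 S5-a->S7 S5-b->S8 S6-a->S6 S6-b->S9 S7-a->S7 S7-b->S9 S8-a->S10 S8-b->S11 S9-a->S9 S9-b->S12 S10-a->S10 S10-b->S12 S11-a->S13 S11-b->S14 S12-a->S12 S12-b->S15 S13-a->S13 S13-b->S15 S14-a->S16 S14-b->S14 S15-a->S15 S15-b->S15 S16-a->S16 S16-b->S15

Run two small machines in parallel and take their product. The first has 6 states tracking the count of `b`s, saturating at 5; the second has 3 states tracking partial matches of the forbidden pattern `ab`. A product state is a pair (one from each), accepting exactly when both do.
17 states suffice.
          a    b  
>  S0     S1   S2 
   S1     S1   S3 
   S2     S4   S5 
   S3     S3   S6 
   S4     S4   S6 
   S5     S7   S8 
   S6     S6   S9 
   S7     S7   S9 
   S8    S10  S11 
   S9     S9  S12 
   S10   S10  S12 
 * S11   S13  S14 
   S12   S12  S15 
 * S13   S13  S15 
 * S14   S16  S14 
   S15   S15  S15 
 * S16   S16  S15 
(> = start, * = accepting)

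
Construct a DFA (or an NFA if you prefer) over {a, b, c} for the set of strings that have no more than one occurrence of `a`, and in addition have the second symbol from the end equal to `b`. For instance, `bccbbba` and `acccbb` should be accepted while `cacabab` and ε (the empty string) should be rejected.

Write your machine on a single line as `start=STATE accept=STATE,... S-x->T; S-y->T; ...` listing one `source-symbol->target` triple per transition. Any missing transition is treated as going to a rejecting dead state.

start=q0; accept=q5,q6,q7,q8; q0-a->q1; q0-b->q2; q0-c->q0; q1-a->q3; q1-b->q4; q1-c->q1; q2-a->q5; q2-b->q6; q2-c->q7; q3-a->q3; q3-b->q3; q3-c->q3; q4-a->q3; q4-b->q8; q4-c->q5; q5-a->q3; q5-b->q4; q5-c->q1; q6-a->q5; q6-b->q6; q6-c->q7; q7-a->q1; q7-b->q2; q7-c->q0; q8-a->q3; q8-b->q8; q8-c->q5

Handle the two conditions separately and then intersect. One (3 states) tracks the count of `a`s, saturating at 2; the other (13 states) tracks the last 2 symbols read. Each combined state is a pair, one component from each; accept when both components accept. After merging equivalent states the machine shrinks.
With 9 states:
        a   b   c  
>  q0   q1  q2  q0 
   q1   q3  q4  q1 
   q2   q5  q6  q7 
   q3   q3  q3  q3 
   q4   q3  q8  q5 
 * q5   q3  q4  q1 
 * q6   q5  q6  q7 
 * q7   q1  q2  q0 
 * q8   q3  q8  q5 
(> = start, * = accepting)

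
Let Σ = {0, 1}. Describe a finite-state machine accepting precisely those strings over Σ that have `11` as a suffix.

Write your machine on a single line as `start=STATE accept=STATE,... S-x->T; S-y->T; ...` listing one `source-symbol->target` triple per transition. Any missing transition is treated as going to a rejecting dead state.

Let each state record the length of the longest suffix of the input read so far that is also a prefix of `11`. S1 means the last symbol is `1`; S2 means the last 2 symbols are `11`. Accept only at S2, where the string currently ends in `11`.
        0   1  
>  S0   S0  S1 
   S1   S0  S2 
 * S2   S0  S2 
(> = start, * = accepting)

start=S0; accept=S2; S0-0->S0; S0-1->S1; S1-0->S0; S1-1->S2; S2-0->S0; S2-1->S2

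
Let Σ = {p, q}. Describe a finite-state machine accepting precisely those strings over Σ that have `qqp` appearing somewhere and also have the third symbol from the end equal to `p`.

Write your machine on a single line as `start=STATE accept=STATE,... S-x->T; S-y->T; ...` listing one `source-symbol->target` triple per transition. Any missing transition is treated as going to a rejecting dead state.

Build one automaton per condition and run them in lockstep. The first has 4 states tracking whether and how much of `qqp` has been seen; the second has 15 states tracking the last 3 symbols read. A product state is a pair (one from each), accepting exactly when both do. Minimizing collapses redundant product states.
With 10 states:
       p  q 
>  A   A  B 
   B   A  C 
   C   D  C 
   D   E  F 
   E   G  H 
   F   I  J 
 * G   G  H 
 * H   I  J 
 * I   E  F 
 * J   D  C 
(> = start, * = accepting)

start=A; accept=G,H,I,J; A-p->A; A-q->B; B-p->A; B-q->C; C-p->D; C-q->C; D-p->E; D-q->F; E-p->G; E-q->H; F-p->I; F-q->J; G-p->G; G-q->H; H-p->I; H-q->J; I-p->E; I-q->F; J-p->D; J-q->C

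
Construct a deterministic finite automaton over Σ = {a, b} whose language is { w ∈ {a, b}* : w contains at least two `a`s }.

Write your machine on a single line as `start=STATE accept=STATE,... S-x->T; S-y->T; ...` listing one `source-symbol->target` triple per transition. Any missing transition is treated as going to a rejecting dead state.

start=s0; accept=s2,s3; s0-a->s1; s0-b->s0; s1-a->s2; s1-b->s1; s2-a->s3; s2-b->s2; s3-a->s3; s3-b->s3

Only the number of `a`s matters, and only up to 3. Make a chain s0 → s1 → s2 → s3 advanced by each `a` (with s3 absorbing); every other symbol self-loops. The accepting set is {s2, s3}.
A 4-state machine:
        a   b  
>  s0   s1  s0 
   s1   s2  s1 
 * s2   s3  s2 
 * s3   s3  s3 
(> = start, * = accepting)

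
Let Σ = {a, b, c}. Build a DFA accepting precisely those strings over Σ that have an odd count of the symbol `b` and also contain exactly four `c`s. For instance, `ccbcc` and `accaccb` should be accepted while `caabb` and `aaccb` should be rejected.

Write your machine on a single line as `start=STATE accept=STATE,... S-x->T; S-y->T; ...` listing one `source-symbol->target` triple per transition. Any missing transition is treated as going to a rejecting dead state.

Run two small machines in parallel and take their product. The first has 2 states tracking the count of `b`s modulo 2; the second has 6 states tracking the count of `c`s, saturating at 5. A product state is a pair (one from each), accepting exactly when both do.
12 states suffice.
          a    b    c  
>  s0     s0   s1   s2 
   s1     s1   s0   s3 
   s2     s2   s3   s4 
   s3     s3   s2   s5 
   s4     s4   s5   s6 
   s5     s5   s4   s7 
   s6     s6   s7   s8 
   s7     s7   s6   s9 
   s8     s8   s9  s10 
 * s9     s9   s8  s11 
   s10   s10  s11  s10 
   s11   s11  s10  s11 
(> = start, * = accepting)

start=s0; accept=s9; s0-a->s0; s0-b->s1; s0-c->s2; s1-a->s1; s1-b->s0; s1-c->s3; s2-a->s2; s2-b->s3; s2-c->s4; s3-a->s3; s3-b->s2; s3-c->s5; s4-a->s4; s4-b->s5; s4-c->s6; s5-a->s5; s5-b->s4; s5-c->s7; s6-a->s6; s6-b->s7; s6-c->s8; s7-a->s7; s7-b->s6; s7-c->s9; s8-a->s8; s8-b->s9; s8-c->s10; s9-a->s9; s9-b->s8; s9-c->s11; s10-a->s10; s10-b->s11; s10-c->s10; s11-a->s11; s11-b->s10; s11-c->s11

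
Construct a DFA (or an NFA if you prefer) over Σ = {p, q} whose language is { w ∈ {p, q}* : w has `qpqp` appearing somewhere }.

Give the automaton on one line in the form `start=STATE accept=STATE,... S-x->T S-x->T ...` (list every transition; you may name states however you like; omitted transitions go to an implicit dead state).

start=A accept=E A-p->A A-q->B B-p->C B-q->B C-p->A C-q->D D-p->E D-q->B E-p->E E-q->E

States A..D record the length of the longest prefix of `qpqp` that matches the current input suffix. Reaching E means `qpqp` has been seen, and we stay there forever. Accept from E.
With 5 states:
       p  q 
>  A   A  B 
   B   C  B 
   C   A  D 
   D   E  B 
 * E   E  E 
(> = start, * = accepting)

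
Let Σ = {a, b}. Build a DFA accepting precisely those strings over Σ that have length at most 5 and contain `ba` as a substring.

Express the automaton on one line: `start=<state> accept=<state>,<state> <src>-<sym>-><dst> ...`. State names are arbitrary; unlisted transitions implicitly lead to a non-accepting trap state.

start=q0 accept=q5,q8,q11,q12 q0-a->q1 q0-b->q2 q1-a->q3 q1-b->q4 q2-a->q5 q2-b->q4 q3-a->q6 q3-b->q7 q4-a->q8 q4-b->q7 q5-a->q8 q5-b->q8 q6-a->q9 q6-b->q10 q7-a->q11 q7-b->q10 q8-a->q11 q8-b->q11 q9-a->q9 q9-b->q9 q10-a->q12 q10-b->q9 q11-a->q12 q11-b->q12 q12-a->q9 q12-b->q9

Run two small machines in parallel and take their product. One (7 states) tracks the input length, saturating at 6; the other (3 states) tracks whether and how much of `ba` has been seen. Each combined state is a pair, one component from each; accept when both components accept. Minimizing collapses redundant product states.
A 13-state machine:
          a    b  
>  q0     q1   q2 
   q1     q3   q4 
   q2     q5   q4 
   q3     q6   q7 
   q4     q8   q7 
 * q5     q8   q8 
   q6     q9  q10 
   q7    q11  q10 
 * q8    q11  q11 
   q9     q9   q9 
   q10   q12   q9 
 * q11   q12  q12 
 * q12    q9   q9 
(> = start, * = accepting)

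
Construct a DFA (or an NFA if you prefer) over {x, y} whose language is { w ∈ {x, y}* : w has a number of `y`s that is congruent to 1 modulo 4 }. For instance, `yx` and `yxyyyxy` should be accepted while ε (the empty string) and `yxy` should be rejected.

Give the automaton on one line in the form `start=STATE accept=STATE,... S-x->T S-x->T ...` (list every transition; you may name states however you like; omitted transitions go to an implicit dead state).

Keep the running count of `y`s modulo 4: each `y` advances along the cycle q0 → q1 → q2 → q3 → q0 while other symbols loop. Accept at q1.
With 4 states:
        x   y  
>  q0   q0  q1 
 * q1   q1  q2 
   q2   q2  q3 
   q3   q3  q0 
(> = start, * = accepting)

start=q0 accept=q1 q0-x->q0 q0-y->q1 q1-x->q1 q1-y->q2 q2-x->q2 q2-y->q3 q3-x->q3 q3-y->q0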